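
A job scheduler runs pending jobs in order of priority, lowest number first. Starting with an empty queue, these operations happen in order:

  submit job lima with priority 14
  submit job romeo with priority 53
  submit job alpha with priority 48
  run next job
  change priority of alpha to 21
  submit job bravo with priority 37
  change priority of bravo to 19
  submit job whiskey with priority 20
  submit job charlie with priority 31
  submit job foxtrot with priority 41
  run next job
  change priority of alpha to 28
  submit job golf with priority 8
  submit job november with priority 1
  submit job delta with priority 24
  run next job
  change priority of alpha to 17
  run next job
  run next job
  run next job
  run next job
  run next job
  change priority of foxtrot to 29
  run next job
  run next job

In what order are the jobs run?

lima, bravo, november, golf, alpha, whiskey, delta, charlie, foxtrot, romeo

add lima (priority 14) → {lima:14}
add romeo (priority 53) → {lima:14, romeo:53}
add alpha (priority 48) → {lima:14, alpha:48, romeo:53}
run next job → lima; now {alpha:48, romeo:53}
update alpha to priority 21 → {alpha:21, romeo:53}
add bravo (priority 37) → {alpha:21, bravo:37, romeo:53}
update bravo to priority 19 → {bravo:19, alpha:21, romeo:53}
add whiskey (priority 20) → {bravo:19, whiskey:20, alpha:21, romeo:53}
add charlie (priority 31) → {bravo:19, whiskey:20, alpha:21, charlie:31, romeo:53}
add foxtrot (priority 41) → {bravo:19, whiskey:20, alpha:21, charlie:31, foxtrot:41, romeo:53}
run next job → bravo; now {whiskey:20, alpha:21, charlie:31, foxtrot:41, romeo:53}
update alpha to priority 28 → {whiskey:20, alpha:28, charlie:31, foxtrot:41, romeo:53}
add golf (priority 8) → {golf:8, whiskey:20, alpha:28, charlie:31, foxtrot:41, romeo:53}
add november (priority 1) → {november:1, golf:8, whiskey:20, alpha:28, charlie:31, foxtrot:41, romeo:53}
add delta (priority 24) → {november:1, golf:8, whiskey:20, delta:24, alpha:28, charlie:31, foxtrot:41, romeo:53}
run next job → november; now {golf:8, whiskey:20, delta:24, alpha:28, charlie:31, foxtrot:41, romeo:53}
update alpha to priority 17 → {golf:8, alpha:17, whiskey:20, delta:24, charlie:31, foxtrot:41, romeo:53}
run next job → golf; now {alpha:17, whiskey:20, delta:24, charlie:31, foxtrot:41, romeo:53}
run next job → alpha; now {whiskey:20, delta:24, charlie:31, foxtrot:41, romeo:53}
run next job → whiskey; now {delta:24, charlie:31, foxtrot:41, romeo:53}
run next job → delta; now {charlie:31, foxtrot:41, romeo:53}
run next job → charlie; now {foxtrot:41, romeo:53}
update foxtrot to priority 29 → {foxtrot:29, romeo:53}
run next job → foxtrot; now {romeo:53}
run next job → romeo; now {}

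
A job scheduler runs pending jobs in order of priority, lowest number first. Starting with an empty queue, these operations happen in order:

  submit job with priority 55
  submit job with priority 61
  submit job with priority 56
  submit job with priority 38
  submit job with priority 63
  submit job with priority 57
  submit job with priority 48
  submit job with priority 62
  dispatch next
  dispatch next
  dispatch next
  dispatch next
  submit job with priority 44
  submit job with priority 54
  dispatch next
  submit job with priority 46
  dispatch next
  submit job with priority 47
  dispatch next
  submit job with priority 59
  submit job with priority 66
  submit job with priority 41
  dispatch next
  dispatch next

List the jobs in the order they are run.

38 → 48 → 55 → 56 → 44 → 46 → 47 → 41 → 54

insert 55 → {55}
insert 61 → {55, 61}
insert 56 → {55, 56, 61}
insert 38 → {38, 55, 56, 61}
insert 63 → {38, 55, 56, 61, 63}
insert 57 → {38, 55, 56, 57, 61, 63}
insert 48 → {38, 48, 55, 56, 57, 61, 63}
insert 62 → {38, 48, 55, 56, 57, 61, 62, 63}
dispatch next → 38; now {48, 55, 56, 57, 61, 62, 63}
dispatch next → 48; now {55, 56, 57, 61, 62, 63}
dispatch next → 55; now {56, 57, 61, 62, 63}
dispatch next → 56; now {57, 61, 62, 63}
insert 44 → {44, 57, 61, 62, 63}
insert 54 → {44, 54, 57, 61, 62, 63}
dispatch next → 44; now {54, 57, 61, 62, 63}
insert 46 → {46, 54, 57, 61, 62, 63}
dispatch next → 46; now {54, 57, 61, 62, 63}
insert 47 → {47, 54, 57, 61, 62, 63}
dispatch next → 47; now {54, 57, 61, 62, 63}
insert 59 → {54, 57, 59, 61, 62, 63}
insert 66 → {54, 57, 59, 61, 62, 63, 66}
insert 41 → {41, 54, 57, 59, 61, 62, 63, 66}
dispatch next → 41; now {54, 57, 59, 61, 62, 63, 66}
dispatch next → 54; now {57, 59, 61, 62, 63, 66}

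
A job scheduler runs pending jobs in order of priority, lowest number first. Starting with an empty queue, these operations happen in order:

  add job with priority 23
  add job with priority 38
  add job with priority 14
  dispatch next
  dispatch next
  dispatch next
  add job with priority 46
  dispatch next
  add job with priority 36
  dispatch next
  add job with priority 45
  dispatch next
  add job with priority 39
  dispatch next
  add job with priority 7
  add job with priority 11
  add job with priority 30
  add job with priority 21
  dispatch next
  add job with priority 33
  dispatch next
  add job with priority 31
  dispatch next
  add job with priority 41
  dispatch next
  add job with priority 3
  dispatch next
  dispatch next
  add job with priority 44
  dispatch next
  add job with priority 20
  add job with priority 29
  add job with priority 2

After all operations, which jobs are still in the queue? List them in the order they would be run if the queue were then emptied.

2, 20, 29, 41, 44

insert 23 → {23}
insert 38 → {23, 38}
insert 14 → {14, 23, 38}
dispatch next → 14; now {23, 38}
dispatch next → 23; now {38}
dispatch next → 38; now {}
insert 46 → {46}
dispatch next → 46; now {}
insert 36 → {36}
dispatch next → 36; now {}
insert 45 → {45}
dispatch next → 45; now {}
insert 39 → {39}
dispatch next → 39; now {}
insert 7 → {7}
insert 11 → {7, 11}
insert 30 → {7, 11, 30}
insert 21 → {7, 11, 21, 30}
dispatch next → 7; now {11, 21, 30}
insert 33 → {11, 21, 30, 33}
dispatch next → 11; now {21, 30, 33}
insert 31 → {21, 30, 31, 33}
dispatch next → 21; now {30, 31, 33}
insert 41 → {30, 31, 33, 41}
dispatch next → 30; now {31, 33, 41}
insert 3 → {3, 31, 33, 41}
dispatch next → 3; now {31, 33, 41}
dispatch next → 31; now {33, 41}
insert 44 → {33, 41, 44}
dispatch next → 33; now {41, 44}
insert 20 → {20, 41, 44}
insert 29 → {20, 29, 41, 44}
insert 2 → {2, 20, 29, 41, 44}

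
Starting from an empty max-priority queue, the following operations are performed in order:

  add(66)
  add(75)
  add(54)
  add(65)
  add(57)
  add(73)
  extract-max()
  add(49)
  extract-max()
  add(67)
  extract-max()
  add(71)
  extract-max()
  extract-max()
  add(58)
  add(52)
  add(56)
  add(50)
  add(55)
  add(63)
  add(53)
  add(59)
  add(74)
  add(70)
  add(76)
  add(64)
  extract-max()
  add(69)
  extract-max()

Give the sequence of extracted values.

75 → 73 → 67 → 71 → 66 → 76 → 74

insert 66 → {66}
insert 75 → {75, 66}
insert 54 → {75, 66, 54}
insert 65 → {75, 66, 65, 54}
insert 57 → {75, 66, 65, 57, 54}
insert 73 → {75, 73, 66, 65, 57, 54}
extract-max → 75; now {73, 66, 65, 57, 54}
insert 49 → {73, 66, 65, 57, 54, 49}
extract-max → 73; now {66, 65, 57, 54, 49}
insert 67 → {67, 66, 65, 57, 54, 49}
extract-max → 67; now {66, 65, 57, 54, 49}
insert 71 → {71, 66, 65, 57, 54, 49}
extract-max → 71; now {66, 65, 57, 54, 49}
extract-max → 66; now {65, 57, 54, 49}
insert 58 → {65, 58, 57, 54, 49}
insert 52 → {65, 58, 57, 54, 52, 49}
insert 56 → {65, 58, 57, 56, 54, 52, 49}
insert 50 → {65, 58, 57, 56, 54, 52, 50, 49}
insert 55 → {65, 58, 57, 56, 55, 54, 52, 50, 49}
insert 63 → {65, 63, 58, 57, 56, 55, 54, 52, 50, 49}
insert 53 → {65, 63, 58, 57, 56, 55, 54, 53, 52, 50, 49}
insert 59 → {65, 63, 59, 58, 57, 56, 55, 54, 53, 52, 50, 49}
insert 74 → {74, 65, 63, 59, 58, 57, 56, 55, 54, 53, 52, 50, 49}
insert 70 → {74, 70, 65, 63, 59, 58, 57, 56, 55, 54, 53, 52, 50, 49}
insert 76 → {76, 74, 70, 65, 63, 59, 58, 57, 56, 55, 54, 53, 52, 50, 49}
insert 64 → {76, 74, 70, 65, 64, 63, 59, 58, 57, 56, 55, 54, 53, 52, 50, 49}
extract-max → 76; now {74, 70, 65, 64, 63, 59, 58, 57, 56, 55, 54, 53, 52, 50, 49}
insert 69 → {74, 70, 69, 65, 64, 63, 59, 58, 57, 56, 55, 54, 53, 52, 50, 49}
extract-max → 74; now {70, 69, 65, 64, 63, 59, 58, 57, 56, 55, 54, 53, 52, 50, 49}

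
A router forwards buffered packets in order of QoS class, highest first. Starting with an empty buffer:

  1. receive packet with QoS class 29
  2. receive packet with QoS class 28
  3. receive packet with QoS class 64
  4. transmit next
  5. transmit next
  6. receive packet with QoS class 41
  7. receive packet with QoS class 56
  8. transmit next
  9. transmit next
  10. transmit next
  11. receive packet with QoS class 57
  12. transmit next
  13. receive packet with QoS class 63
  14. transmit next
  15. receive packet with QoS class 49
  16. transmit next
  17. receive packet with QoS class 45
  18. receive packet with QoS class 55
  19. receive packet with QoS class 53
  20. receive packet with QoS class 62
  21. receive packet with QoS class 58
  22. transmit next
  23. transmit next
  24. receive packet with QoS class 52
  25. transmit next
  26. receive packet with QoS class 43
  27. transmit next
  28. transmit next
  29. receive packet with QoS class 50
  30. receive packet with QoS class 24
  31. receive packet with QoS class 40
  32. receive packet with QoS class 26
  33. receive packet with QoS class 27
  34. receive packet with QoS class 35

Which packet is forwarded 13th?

insert 29 → {29}
insert 28 → {29, 28}
insert 64 → {64, 29, 28}
transmit next → 64; now {29, 28}
transmit next → 29; now {28}
insert 41 → {41, 28}
insert 56 → {56, 41, 28}
transmit next → 56; now {41, 28}
transmit next → 41; now {28}
transmit next → 28; now {}
insert 57 → {57}
transmit next → 57; now {}
insert 63 → {63}
transmit next → 63; now {}
insert 49 → {49}
transmit next → 49; now {}
insert 45 → {45}
insert 55 → {55, 45}
insert 53 → {55, 53, 45}
insert 62 → {62, 55, 53, 45}
insert 58 → {62, 58, 55, 53, 45}
transmit next → 62; now {58, 55, 53, 45}
transmit next → 58; now {55, 53, 45}
insert 52 → {55, 53, 52, 45}
transmit next → 55; now {53, 52, 45}
insert 43 → {53, 52, 45, 43}
transmit next → 53; now {52, 45, 43}
transmit next → 52; now {45, 43}
insert 50 → {50, 45, 43}
insert 24 → {50, 45, 43, 24}
insert 40 → {50, 45, 43, 40, 24}
insert 26 → {50, 45, 43, 40, 26, 24}
insert 27 → {50, 45, 43, 40, 27, 26, 24}
insert 35 → {50, 45, 43, 40, 35, 27, 26, 24}

52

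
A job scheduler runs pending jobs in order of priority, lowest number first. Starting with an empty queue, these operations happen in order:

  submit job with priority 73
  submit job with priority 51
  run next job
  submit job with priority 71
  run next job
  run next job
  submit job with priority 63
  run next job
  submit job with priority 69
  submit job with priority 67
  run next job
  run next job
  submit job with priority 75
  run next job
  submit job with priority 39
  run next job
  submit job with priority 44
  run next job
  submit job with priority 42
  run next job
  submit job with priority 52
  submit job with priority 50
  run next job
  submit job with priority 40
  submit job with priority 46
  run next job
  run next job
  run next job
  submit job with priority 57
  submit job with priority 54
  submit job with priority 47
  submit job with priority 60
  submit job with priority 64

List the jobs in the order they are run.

51 → 71 → 73 → 63 → 67 → 69 → 75 → 39 → 44 → 42 → 50 → 40 → 46 → 52

insert 73 → {73}
insert 51 → {51, 73}
run next job → 51; now {73}
insert 71 → {71, 73}
run next job → 71; now {73}
run next job → 73; now {}
insert 63 → {63}
run next job → 63; now {}
insert 69 → {69}
insert 67 → {67, 69}
run next job → 67; now {69}
run next job → 69; now {}
insert 75 → {75}
run next job → 75; now {}
insert 39 → {39}
run next job → 39; now {}
insert 44 → {44}
run next job → 44; now {}
insert 42 → {42}
run next job → 42; now {}
insert 52 → {52}
insert 50 → {50, 52}
run next job → 50; now {52}
insert 40 → {40, 52}
insert 46 → {40, 46, 52}
run next job → 40; now {46, 52}
run next job → 46; now {52}
run next job → 52; now {}
insert 57 → {57}
insert 54 → {54, 57}
insert 47 → {47, 54, 57}
insert 60 → {47, 54, 57, 60}
insert 64 → {47, 54, 57, 60, 64}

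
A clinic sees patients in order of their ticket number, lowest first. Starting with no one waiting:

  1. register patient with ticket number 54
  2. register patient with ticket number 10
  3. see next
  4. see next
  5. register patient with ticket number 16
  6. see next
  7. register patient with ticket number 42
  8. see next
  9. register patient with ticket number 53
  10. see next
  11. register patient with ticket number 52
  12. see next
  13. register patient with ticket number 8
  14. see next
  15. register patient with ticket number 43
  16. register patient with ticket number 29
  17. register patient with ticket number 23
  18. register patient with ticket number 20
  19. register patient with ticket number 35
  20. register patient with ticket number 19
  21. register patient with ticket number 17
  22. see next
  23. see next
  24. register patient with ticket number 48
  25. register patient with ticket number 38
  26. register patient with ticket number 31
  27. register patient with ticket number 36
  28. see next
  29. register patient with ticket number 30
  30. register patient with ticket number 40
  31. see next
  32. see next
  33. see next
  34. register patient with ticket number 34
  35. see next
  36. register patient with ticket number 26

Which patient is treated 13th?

insert 54 → {54}
insert 10 → {10, 54}
see next → 10; now {54}
see next → 54; now {}
insert 16 → {16}
see next → 16; now {}
insert 42 → {42}
see next → 42; now {}
insert 53 → {53}
see next → 53; now {}
insert 52 → {52}
see next → 52; now {}
insert 8 → {8}
see next → 8; now {}
insert 43 → {43}
insert 29 → {29, 43}
insert 23 → {23, 29, 43}
insert 20 → {20, 23, 29, 43}
insert 35 → {20, 23, 29, 35, 43}
insert 19 → {19, 20, 23, 29, 35, 43}
insert 17 → {17, 19, 20, 23, 29, 35, 43}
see next → 17; now {19, 20, 23, 29, 35, 43}
see next → 19; now {20, 23, 29, 35, 43}
insert 48 → {20, 23, 29, 35, 43, 48}
insert 38 → {20, 23, 29, 35, 38, 43, 48}
insert 31 → {20, 23, 29, 31, 35, 38, 43, 48}
insert 36 → {20, 23, 29, 31, 35, 36, 38, 43, 48}
see next → 20; now {23, 29, 31, 35, 36, 38, 43, 48}
insert 30 → {23, 29, 30, 31, 35, 36, 38, 43, 48}
insert 40 → {23, 29, 30, 31, 35, 36, 38, 40, 43, 48}
see next → 23; now {29, 30, 31, 35, 36, 38, 40, 43, 48}
see next → 29; now {30, 31, 35, 36, 38, 40, 43, 48}
see next → 30; now {31, 35, 36, 38, 40, 43, 48}
insert 34 → {31, 34, 35, 36, 38, 40, 43, 48}
see next → 31; now {34, 35, 36, 38, 40, 43, 48}
insert 26 → {26, 34, 35, 36, 38, 40, 43, 48}

30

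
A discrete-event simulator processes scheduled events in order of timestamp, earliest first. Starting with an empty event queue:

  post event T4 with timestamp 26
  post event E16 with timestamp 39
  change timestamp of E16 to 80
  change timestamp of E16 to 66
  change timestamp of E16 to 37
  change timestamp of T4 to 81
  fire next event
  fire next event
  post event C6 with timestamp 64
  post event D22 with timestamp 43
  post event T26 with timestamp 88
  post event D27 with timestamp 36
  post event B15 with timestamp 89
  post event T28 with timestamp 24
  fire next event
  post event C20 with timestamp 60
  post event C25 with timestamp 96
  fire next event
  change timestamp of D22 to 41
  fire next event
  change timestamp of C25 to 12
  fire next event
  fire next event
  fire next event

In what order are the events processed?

add T4 (timestamp 26) → {T4:26}
add E16 (timestamp 39) → {T4:26, E16:39}
update E16 to timestamp 80 → {T4:26, E16:80}
update E16 to timestamp 66 → {T4:26, E16:66}
update E16 to timestamp 37 → {T4:26, E16:37}
update T4 to timestamp 81 → {E16:37, T4:81}
fire next event → E16; now {T4:81}
fire next event → T4; now {}
add C6 (timestamp 64) → {C6:64}
add D22 (timestamp 43) → {D22:43, C6:64}
add T26 (timestamp 88) → {D22:43, C6:64, T26:88}
add D27 (timestamp 36) → {D27:36, D22:43, C6:64, T26:88}
add B15 (timestamp 89) → {D27:36, D22:43, C6:64, T26:88, B15:89}
add T28 (timestamp 24) → {T28:24, D27:36, D22:43, C6:64, T26:88, B15:89}
fire next event → T28; now {D27:36, D22:43, C6:64, T26:88, B15:89}
add C20 (timestamp 60) → {D27:36, D22:43, C20:60, C6:64, T26:88, B15:89}
add C25 (timestamp 96) → {D27:36, D22:43, C20:60, C6:64, T26:88, B15:89, C25:96}
fire next event → D27; now {D22:43, C20:60, C6:64, T26:88, B15:89, C25:96}
update D22 to timestamp 41 → {D22:41, C20:60, C6:64, T26:88, B15:89, C25:96}
fire next event → D22; now {C20:60, C6:64, T26:88, B15:89, C25:96}
update C25 to timestamp 12 → {C25:12, C20:60, C6:64, T26:88, B15:89}
fire next event → C25; now {C20:60, C6:64, T26:88, B15:89}
fire next event → C20; now {C6:64, T26:88, B15:89}
fire next event → C6; now {T26:88, B15:89}

E16, T4, T28, D27, D22, C25, C20, C6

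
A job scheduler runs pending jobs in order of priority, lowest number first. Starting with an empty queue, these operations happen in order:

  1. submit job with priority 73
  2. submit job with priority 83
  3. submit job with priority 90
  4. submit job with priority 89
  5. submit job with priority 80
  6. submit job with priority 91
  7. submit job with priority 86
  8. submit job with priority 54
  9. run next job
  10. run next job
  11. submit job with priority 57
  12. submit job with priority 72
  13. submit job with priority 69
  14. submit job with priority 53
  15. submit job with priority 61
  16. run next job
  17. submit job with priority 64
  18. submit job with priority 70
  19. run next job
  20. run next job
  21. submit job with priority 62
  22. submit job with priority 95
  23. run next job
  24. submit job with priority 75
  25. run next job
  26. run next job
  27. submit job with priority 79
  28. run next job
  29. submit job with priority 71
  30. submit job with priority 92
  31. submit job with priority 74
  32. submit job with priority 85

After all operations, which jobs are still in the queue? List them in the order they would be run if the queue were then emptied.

insert 73 → {73}
insert 83 → {73, 83}
insert 90 → {73, 83, 90}
insert 89 → {73, 83, 89, 90}
insert 80 → {73, 80, 83, 89, 90}
insert 91 → {73, 80, 83, 89, 90, 91}
insert 86 → {73, 80, 83, 86, 89, 90, 91}
insert 54 → {54, 73, 80, 83, 86, 89, 90, 91}
run next job → 54; now {73, 80, 83, 86, 89, 90, 91}
run next job → 73; now {80, 83, 86, 89, 90, 91}
insert 57 → {57, 80, 83, 86, 89, 90, 91}
insert 72 → {57, 72, 80, 83, 86, 89, 90, 91}
insert 69 → {57, 69, 72, 80, 83, 86, 89, 90, 91}
insert 53 → {53, 57, 69, 72, 80, 83, 86, 89, 90, 91}
insert 61 → {53, 57, 61, 69, 72, 80, 83, 86, 89, 90, 91}
run next job → 53; now {57, 61, 69, 72, 80, 83, 86, 89, 90, 91}
insert 64 → {57, 61, 64, 69, 72, 80, 83, 86, 89, 90, 91}
insert 70 → {57, 61, 64, 69, 70, 72, 80, 83, 86, 89, 90, 91}
run next job → 57; now {61, 64, 69, 70, 72, 80, 83, 86, 89, 90, 91}
run next job → 61; now {64, 69, 70, 72, 80, 83, 86, 89, 90, 91}
insert 62 → {62, 64, 69, 70, 72, 80, 83, 86, 89, 90, 91}
insert 95 → {62, 64, 69, 70, 72, 80, 83, 86, 89, 90, 91, 95}
run next job → 62; now {64, 69, 70, 72, 80, 83, 86, 89, 90, 91, 95}
insert 75 → {64, 69, 70, 72, 75, 80, 83, 86, 89, 90, 91, 95}
run next job → 64; now {69, 70, 72, 75, 80, 83, 86, 89, 90, 91, 95}
run next job → 69; now {70, 72, 75, 80, 83, 86, 89, 90, 91, 95}
insert 79 → {70, 72, 75, 79, 80, 83, 86, 89, 90, 91, 95}
run next job → 70; now {72, 75, 79, 80, 83, 86, 89, 90, 91, 95}
insert 71 → {71, 72, 75, 79, 80, 83, 86, 89, 90, 91, 95}
insert 92 → {71, 72, 75, 79, 80, 83, 86, 89, 90, 91, 92, 95}
insert 74 → {71, 72, 74, 75, 79, 80, 83, 86, 89, 90, 91, 92, 95}
insert 85 → {71, 72, 74, 75, 79, 80, 83, 85, 86, 89, 90, 91, 92, 95}

71, 72, 74, 75, 79, 80, 83, 85, 86, 89, 90, 91, 92, 95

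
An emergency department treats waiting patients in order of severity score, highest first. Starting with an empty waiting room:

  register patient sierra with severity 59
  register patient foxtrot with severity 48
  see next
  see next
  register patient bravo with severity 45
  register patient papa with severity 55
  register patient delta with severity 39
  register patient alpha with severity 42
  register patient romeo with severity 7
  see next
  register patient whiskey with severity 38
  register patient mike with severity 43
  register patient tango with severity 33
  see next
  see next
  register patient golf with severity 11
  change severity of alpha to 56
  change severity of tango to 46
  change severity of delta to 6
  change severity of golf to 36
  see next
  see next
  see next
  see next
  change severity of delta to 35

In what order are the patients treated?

add sierra (severity 59) → {sierra:59}
add foxtrot (severity 48) → {sierra:59, foxtrot:48}
see next → sierra; now {foxtrot:48}
see next → foxtrot; now {}
add bravo (severity 45) → {bravo:45}
add papa (severity 55) → {papa:55, bravo:45}
add delta (severity 39) → {papa:55, bravo:45, delta:39}
add alpha (severity 42) → {papa:55, bravo:45, alpha:42, delta:39}
add romeo (severity 7) → {papa:55, bravo:45, alpha:42, delta:39, romeo:7}
see next → papa; now {bravo:45, alpha:42, delta:39, romeo:7}
add whiskey (severity 38) → {bravo:45, alpha:42, delta:39, whiskey:38, romeo:7}
add mike (severity 43) → {bravo:45, mike:43, alpha:42, delta:39, whiskey:38, romeo:7}
add tango (severity 33) → {bravo:45, mike:43, alpha:42, delta:39, whiskey:38, tango:33, romeo:7}
see next → bravo; now {mike:43, alpha:42, delta:39, whiskey:38, tango:33, romeo:7}
see next → mike; now {alpha:42, delta:39, whiskey:38, tango:33, romeo:7}
add golf (severity 11) → {alpha:42, delta:39, whiskey:38, tango:33, golf:11, romeo:7}
update alpha to severity 56 → {alpha:56, delta:39, whiskey:38, tango:33, golf:11, romeo:7}
update tango to severity 46 → {alpha:56, tango:46, delta:39, whiskey:38, golf:11, romeo:7}
update delta to severity 6 → {alpha:56, tango:46, whiskey:38, golf:11, romeo:7, delta:6}
update golf to severity 36 → {alpha:56, tango:46, whiskey:38, golf:36, romeo:7, delta:6}
see next → alpha; now {tango:46, whiskey:38, golf:36, romeo:7, delta:6}
see next → tango; now {whiskey:38, golf:36, romeo:7, delta:6}
see next → whiskey; now {golf:36, romeo:7, delta:6}
see next → golf; now {romeo:7, delta:6}
update delta to severity 35 → {delta:35, romeo:7}

sierra → foxtrot → papa → bravo → mike → alpha → tango → whiskey → golf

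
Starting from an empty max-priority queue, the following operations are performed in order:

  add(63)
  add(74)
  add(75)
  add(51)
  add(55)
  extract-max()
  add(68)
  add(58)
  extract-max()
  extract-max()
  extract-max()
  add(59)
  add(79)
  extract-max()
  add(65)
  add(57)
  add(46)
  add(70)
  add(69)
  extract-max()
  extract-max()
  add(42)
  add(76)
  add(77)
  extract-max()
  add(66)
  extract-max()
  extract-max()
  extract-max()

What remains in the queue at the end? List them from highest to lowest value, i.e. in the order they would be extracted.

insert 63 → {63}
insert 74 → {74, 63}
insert 75 → {75, 74, 63}
insert 51 → {75, 74, 63, 51}
insert 55 → {75, 74, 63, 55, 51}
extract-max → 75; now {74, 63, 55, 51}
insert 68 → {74, 68, 63, 55, 51}
insert 58 → {74, 68, 63, 58, 55, 51}
extract-max → 74; now {68, 63, 58, 55, 51}
extract-max → 68; now {63, 58, 55, 51}
extract-max → 63; now {58, 55, 51}
insert 59 → {59, 58, 55, 51}
insert 79 → {79, 59, 58, 55, 51}
extract-max → 79; now {59, 58, 55, 51}
insert 65 → {65, 59, 58, 55, 51}
insert 57 → {65, 59, 58, 57, 55, 51}
insert 46 → {65, 59, 58, 57, 55, 51, 46}
insert 70 → {70, 65, 59, 58, 57, 55, 51, 46}
insert 69 → {70, 69, 65, 59, 58, 57, 55, 51, 46}
extract-max → 70; now {69, 65, 59, 58, 57, 55, 51, 46}
extract-max → 69; now {65, 59, 58, 57, 55, 51, 46}
insert 42 → {65, 59, 58, 57, 55, 51, 46, 42}
insert 76 → {76, 65, 59, 58, 57, 55, 51, 46, 42}
insert 77 → {77, 76, 65, 59, 58, 57, 55, 51, 46, 42}
extract-max → 77; now {76, 65, 59, 58, 57, 55, 51, 46, 42}
insert 66 → {76, 66, 65, 59, 58, 57, 55, 51, 46, 42}
extract-max → 76; now {66, 65, 59, 58, 57, 55, 51, 46, 42}
extract-max → 66; now {65, 59, 58, 57, 55, 51, 46, 42}
extract-max → 65; now {59, 58, 57, 55, 51, 46, 42}

[59, 58, 57, 55, 51, 46, 42]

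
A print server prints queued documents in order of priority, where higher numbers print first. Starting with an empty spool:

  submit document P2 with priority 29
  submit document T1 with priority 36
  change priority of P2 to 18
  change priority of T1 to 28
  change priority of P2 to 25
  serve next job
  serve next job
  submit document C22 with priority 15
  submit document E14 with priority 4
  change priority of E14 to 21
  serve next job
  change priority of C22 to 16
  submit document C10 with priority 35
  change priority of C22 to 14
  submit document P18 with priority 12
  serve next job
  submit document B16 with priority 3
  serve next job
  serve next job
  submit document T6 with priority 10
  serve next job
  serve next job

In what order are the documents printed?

T1 → P2 → E14 → C10 → C22 → P18 → T6 → B16

add P2 (priority 29) → {P2:29}
add T1 (priority 36) → {T1:36, P2:29}
update P2 to priority 18 → {T1:36, P2:18}
update T1 to priority 28 → {T1:28, P2:18}
update P2 to priority 25 → {T1:28, P2:25}
serve next job → T1; now {P2:25}
serve next job → P2; now {}
add C22 (priority 15) → {C22:15}
add E14 (priority 4) → {C22:15, E14:4}
update E14 to priority 21 → {E14:21, C22:15}
serve next job → E14; now {C22:15}
update C22 to priority 16 → {C22:16}
add C10 (priority 35) → {C10:35, C22:16}
update C22 to priority 14 → {C10:35, C22:14}
add P18 (priority 12) → {C10:35, C22:14, P18:12}
serve next job → C10; now {C22:14, P18:12}
add B16 (priority 3) → {C22:14, P18:12, B16:3}
serve next job → C22; now {P18:12, B16:3}
serve next job → P18; now {B16:3}
add T6 (priority 10) → {T6:10, B16:3}
serve next job → T6; now {B16:3}
serve next job → B16; now {}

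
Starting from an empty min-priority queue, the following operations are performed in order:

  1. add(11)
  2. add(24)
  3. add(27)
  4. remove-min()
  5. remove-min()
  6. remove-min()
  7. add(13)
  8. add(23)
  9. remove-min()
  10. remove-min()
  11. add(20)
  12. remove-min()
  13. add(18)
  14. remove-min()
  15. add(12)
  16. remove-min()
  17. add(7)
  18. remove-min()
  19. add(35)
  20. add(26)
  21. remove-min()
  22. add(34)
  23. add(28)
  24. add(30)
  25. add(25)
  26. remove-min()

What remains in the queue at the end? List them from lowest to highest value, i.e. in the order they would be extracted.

[28, 30, 34, 35]

insert 11 → {11}
insert 24 → {11, 24}
insert 27 → {11, 24, 27}
remove-min → 11; now {24, 27}
remove-min → 24; now {27}
remove-min → 27; now {}
insert 13 → {13}
insert 23 → {13, 23}
remove-min → 13; now {23}
remove-min → 23; now {}
insert 20 → {20}
remove-min → 20; now {}
insert 18 → {18}
remove-min → 18; now {}
insert 12 → {12}
remove-min → 12; now {}
insert 7 → {7}
remove-min → 7; now {}
insert 35 → {35}
insert 26 → {26, 35}
remove-min → 26; now {35}
insert 34 → {34, 35}
insert 28 → {28, 34, 35}
insert 30 → {28, 30, 34, 35}
insert 25 → {25, 28, 30, 34, 35}
remove-min → 25; now {28, 30, 34, 35}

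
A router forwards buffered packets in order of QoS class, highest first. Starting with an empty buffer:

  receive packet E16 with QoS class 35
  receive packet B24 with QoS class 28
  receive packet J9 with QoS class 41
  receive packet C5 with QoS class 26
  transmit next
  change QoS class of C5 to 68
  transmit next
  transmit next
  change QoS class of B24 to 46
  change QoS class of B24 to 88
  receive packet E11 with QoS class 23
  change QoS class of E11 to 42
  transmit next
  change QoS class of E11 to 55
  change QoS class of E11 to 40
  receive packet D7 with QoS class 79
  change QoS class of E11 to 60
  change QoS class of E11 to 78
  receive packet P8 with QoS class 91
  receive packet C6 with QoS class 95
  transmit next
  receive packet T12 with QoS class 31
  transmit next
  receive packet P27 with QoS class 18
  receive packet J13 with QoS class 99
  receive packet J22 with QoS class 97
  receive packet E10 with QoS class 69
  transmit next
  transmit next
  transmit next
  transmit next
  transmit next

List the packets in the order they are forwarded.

[J9, C5, E16, B24, C6, P8, J13, J22, D7, E11, E10]

add E16 (QoS class 35) → {E16:35}
add B24 (QoS class 28) → {E16:35, B24:28}
add J9 (QoS class 41) → {J9:41, E16:35, B24:28}
add C5 (QoS class 26) → {J9:41, E16:35, B24:28, C5:26}
transmit next → J9; now {E16:35, B24:28, C5:26}
update C5 to QoS class 68 → {C5:68, E16:35, B24:28}
transmit next → C5; now {E16:35, B24:28}
transmit next → E16; now {B24:28}
update B24 to QoS class 46 → {B24:46}
update B24 to QoS class 88 → {B24:88}
add E11 (QoS class 23) → {B24:88, E11:23}
update E11 to QoS class 42 → {B24:88, E11:42}
transmit next → B24; now {E11:42}
update E11 to QoS class 55 → {E11:55}
update E11 to QoS class 40 → {E11:40}
add D7 (QoS class 79) → {D7:79, E11:40}
update E11 to QoS class 60 → {D7:79, E11:60}
update E11 to QoS class 78 → {D7:79, E11:78}
add P8 (QoS class 91) → {P8:91, D7:79, E11:78}
add C6 (QoS class 95) → {C6:95, P8:91, D7:79, E11:78}
transmit next → C6; now {P8:91, D7:79, E11:78}
add T12 (QoS class 31) → {P8:91, D7:79, E11:78, T12:31}
transmit next → P8; now {D7:79, E11:78, T12:31}
add P27 (QoS class 18) → {D7:79, E11:78, T12:31, P27:18}
add J13 (QoS class 99) → {J13:99, D7:79, E11:78, T12:31, P27:18}
add J22 (QoS class 97) → {J13:99, J22:97, D7:79, E11:78, T12:31, P27:18}
add E10 (QoS class 69) → {J13:99, J22:97, D7:79, E11:78, E10:69, T12:31, P27:18}
transmit next → J13; now {J22:97, D7:79, E11:78, E10:69, T12:31, P27:18}
transmit next → J22; now {D7:79, E11:78, E10:69, T12:31, P27:18}
transmit next → D7; now {E11:78, E10:69, T12:31, P27:18}
transmit next → E11; now {E10:69, T12:31, P27:18}
transmit next → E10; now {T12:31, P27:18}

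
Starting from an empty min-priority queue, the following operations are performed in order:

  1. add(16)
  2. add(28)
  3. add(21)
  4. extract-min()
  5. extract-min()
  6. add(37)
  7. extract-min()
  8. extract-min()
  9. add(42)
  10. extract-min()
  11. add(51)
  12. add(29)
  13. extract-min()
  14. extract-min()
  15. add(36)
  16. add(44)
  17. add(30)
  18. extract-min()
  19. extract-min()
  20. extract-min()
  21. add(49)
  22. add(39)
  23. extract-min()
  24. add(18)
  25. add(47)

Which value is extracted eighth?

30

insert 16 → {16}
insert 28 → {16, 28}
insert 21 → {16, 21, 28}
extract-min → 16; now {21, 28}
extract-min → 21; now {28}
insert 37 → {28, 37}
extract-min → 28; now {37}
extract-min → 37; now {}
insert 42 → {42}
extract-min → 42; now {}
insert 51 → {51}
insert 29 → {29, 51}
extract-min → 29; now {51}
extract-min → 51; now {}
insert 36 → {36}
insert 44 → {36, 44}
insert 30 → {30, 36, 44}
extract-min → 30; now {36, 44}
extract-min → 36; now {44}
extract-min → 44; now {}
insert 49 → {49}
insert 39 → {39, 49}
extract-min → 39; now {49}
insert 18 → {18, 49}
insert 47 → {18, 47, 49}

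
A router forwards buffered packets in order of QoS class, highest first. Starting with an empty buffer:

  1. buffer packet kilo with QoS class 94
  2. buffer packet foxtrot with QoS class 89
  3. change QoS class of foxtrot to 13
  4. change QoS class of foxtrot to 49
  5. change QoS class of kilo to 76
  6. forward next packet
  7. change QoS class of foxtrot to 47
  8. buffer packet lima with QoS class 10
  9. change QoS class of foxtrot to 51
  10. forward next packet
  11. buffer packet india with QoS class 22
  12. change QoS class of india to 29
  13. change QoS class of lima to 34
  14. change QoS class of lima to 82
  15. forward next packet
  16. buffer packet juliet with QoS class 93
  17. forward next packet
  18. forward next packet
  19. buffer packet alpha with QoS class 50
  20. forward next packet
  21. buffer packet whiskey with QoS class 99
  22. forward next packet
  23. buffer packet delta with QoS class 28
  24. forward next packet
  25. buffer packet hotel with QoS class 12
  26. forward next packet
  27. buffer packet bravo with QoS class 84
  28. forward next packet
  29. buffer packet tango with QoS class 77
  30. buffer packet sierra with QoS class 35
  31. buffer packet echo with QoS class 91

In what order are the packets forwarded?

kilo → foxtrot → lima → juliet → india → alpha → whiskey → delta → hotel → bravo

add kilo (QoS class 94) → {kilo:94}
add foxtrot (QoS class 89) → {kilo:94, foxtrot:89}
update foxtrot to QoS class 13 → {kilo:94, foxtrot:13}
update foxtrot to QoS class 49 → {kilo:94, foxtrot:49}
update kilo to QoS class 76 → {kilo:76, foxtrot:49}
forward next packet → kilo; now {foxtrot:49}
update foxtrot to QoS class 47 → {foxtrot:47}
add lima (QoS class 10) → {foxtrot:47, lima:10}
update foxtrot to QoS class 51 → {foxtrot:51, lima:10}
forward next packet → foxtrot; now {lima:10}
add india (QoS class 22) → {india:22, lima:10}
update india to QoS class 29 → {india:29, lima:10}
update lima to QoS class 34 → {lima:34, india:29}
update lima to QoS class 82 → {lima:82, india:29}
forward next packet → lima; now {india:29}
add juliet (QoS class 93) → {juliet:93, india:29}
forward next packet → juliet; now {india:29}
forward next packet → india; now {}
add alpha (QoS class 50) → {alpha:50}
forward next packet → alpha; now {}
add whiskey (QoS class 99) → {whiskey:99}
forward next packet → whiskey; now {}
add delta (QoS class 28) → {delta:28}
forward next packet → delta; now {}
add hotel (QoS class 12) → {hotel:12}
forward next packet → hotel; now {}
add bravo (QoS class 84) → {bravo:84}
forward next packet → bravo; now {}
add tango (QoS class 77) → {tango:77}
add sierra (QoS class 35) → {tango:77, sierra:35}
add echo (QoS class 91) → {echo:91, tango:77, sierra:35}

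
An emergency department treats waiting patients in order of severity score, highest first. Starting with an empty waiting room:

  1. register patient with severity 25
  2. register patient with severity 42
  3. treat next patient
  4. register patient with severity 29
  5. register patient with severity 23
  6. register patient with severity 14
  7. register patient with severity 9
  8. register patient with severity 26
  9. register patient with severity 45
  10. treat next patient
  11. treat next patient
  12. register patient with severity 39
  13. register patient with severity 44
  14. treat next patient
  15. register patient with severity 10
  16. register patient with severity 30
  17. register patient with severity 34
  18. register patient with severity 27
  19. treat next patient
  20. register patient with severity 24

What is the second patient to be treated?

insert 25 → {25}
insert 42 → {42, 25}
treat next patient → 42; now {25}
insert 29 → {29, 25}
insert 23 → {29, 25, 23}
insert 14 → {29, 25, 23, 14}
insert 9 → {29, 25, 23, 14, 9}
insert 26 → {29, 26, 25, 23, 14, 9}
insert 45 → {45, 29, 26, 25, 23, 14, 9}
treat next patient → 45; now {29, 26, 25, 23, 14, 9}
treat next patient → 29; now {26, 25, 23, 14, 9}
insert 39 → {39, 26, 25, 23, 14, 9}
insert 44 → {44, 39, 26, 25, 23, 14, 9}
treat next patient → 44; now {39, 26, 25, 23, 14, 9}
insert 10 → {39, 26, 25, 23, 14, 10, 9}
insert 30 → {39, 30, 26, 25, 23, 14, 10, 9}
insert 34 → {39, 34, 30, 26, 25, 23, 14, 10, 9}
insert 27 → {39, 34, 30, 27, 26, 25, 23, 14, 10, 9}
treat next patient → 39; now {34, 30, 27, 26, 25, 23, 14, 10, 9}
insert 24 → {34, 30, 27, 26, 25, 24, 23, 14, 10, 9}

45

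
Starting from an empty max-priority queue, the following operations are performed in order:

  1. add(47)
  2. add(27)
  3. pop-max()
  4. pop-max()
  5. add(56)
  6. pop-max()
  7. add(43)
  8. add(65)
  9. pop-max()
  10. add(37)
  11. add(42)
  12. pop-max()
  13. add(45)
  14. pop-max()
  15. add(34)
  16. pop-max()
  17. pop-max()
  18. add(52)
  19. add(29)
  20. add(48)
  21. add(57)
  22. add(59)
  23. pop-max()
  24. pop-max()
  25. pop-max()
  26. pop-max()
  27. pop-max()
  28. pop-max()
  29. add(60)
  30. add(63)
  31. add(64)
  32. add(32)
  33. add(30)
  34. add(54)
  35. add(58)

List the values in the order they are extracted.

47 → 27 → 56 → 65 → 43 → 45 → 42 → 37 → 59 → 57 → 52 → 48 → 34 → 29

insert 47 → {47}
insert 27 → {47, 27}
pop-max → 47; now {27}
pop-max → 27; now {}
insert 56 → {56}
pop-max → 56; now {}
insert 43 → {43}
insert 65 → {65, 43}
pop-max → 65; now {43}
insert 37 → {43, 37}
insert 42 → {43, 42, 37}
pop-max → 43; now {42, 37}
insert 45 → {45, 42, 37}
pop-max → 45; now {42, 37}
insert 34 → {42, 37, 34}
pop-max → 42; now {37, 34}
pop-max → 37; now {34}
insert 52 → {52, 34}
insert 29 → {52, 34, 29}
insert 48 → {52, 48, 34, 29}
insert 57 → {57, 52, 48, 34, 29}
insert 59 → {59, 57, 52, 48, 34, 29}
pop-max → 59; now {57, 52, 48, 34, 29}
pop-max → 57; now {52, 48, 34, 29}
pop-max → 52; now {48, 34, 29}
pop-max → 48; now {34, 29}
pop-max → 34; now {29}
pop-max → 29; now {}
insert 60 → {60}
insert 63 → {63, 60}
insert 64 → {64, 63, 60}
insert 32 → {64, 63, 60, 32}
insert 30 → {64, 63, 60, 32, 30}
insert 54 → {64, 63, 60, 54, 32, 30}
insert 58 → {64, 63, 60, 58, 54, 32, 30}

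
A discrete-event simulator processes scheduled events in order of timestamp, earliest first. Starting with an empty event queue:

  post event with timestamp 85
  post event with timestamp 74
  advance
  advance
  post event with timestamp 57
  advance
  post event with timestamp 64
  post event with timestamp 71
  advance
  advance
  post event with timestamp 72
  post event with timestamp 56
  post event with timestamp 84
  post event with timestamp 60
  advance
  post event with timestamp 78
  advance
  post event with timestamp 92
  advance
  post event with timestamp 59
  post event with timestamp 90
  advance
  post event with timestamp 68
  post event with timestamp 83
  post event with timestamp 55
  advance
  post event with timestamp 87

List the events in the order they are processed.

insert 85 → {85}
insert 74 → {74, 85}
advance → 74; now {85}
advance → 85; now {}
insert 57 → {57}
advance → 57; now {}
insert 64 → {64}
insert 71 → {64, 71}
advance → 64; now {71}
advance → 71; now {}
insert 72 → {72}
insert 56 → {56, 72}
insert 84 → {56, 72, 84}
insert 60 → {56, 60, 72, 84}
advance → 56; now {60, 72, 84}
insert 78 → {60, 72, 78, 84}
advance → 60; now {72, 78, 84}
insert 92 → {72, 78, 84, 92}
advance → 72; now {78, 84, 92}
insert 59 → {59, 78, 84, 92}
insert 90 → {59, 78, 84, 90, 92}
advance → 59; now {78, 84, 90, 92}
insert 68 → {68, 78, 84, 90, 92}
insert 83 → {68, 78, 83, 84, 90, 92}
insert 55 → {55, 68, 78, 83, 84, 90, 92}
advance → 55; now {68, 78, 83, 84, 90, 92}
insert 87 → {68, 78, 83, 84, 87, 90, 92}

[74, 85, 57, 64, 71, 56, 60, 72, 59, 55]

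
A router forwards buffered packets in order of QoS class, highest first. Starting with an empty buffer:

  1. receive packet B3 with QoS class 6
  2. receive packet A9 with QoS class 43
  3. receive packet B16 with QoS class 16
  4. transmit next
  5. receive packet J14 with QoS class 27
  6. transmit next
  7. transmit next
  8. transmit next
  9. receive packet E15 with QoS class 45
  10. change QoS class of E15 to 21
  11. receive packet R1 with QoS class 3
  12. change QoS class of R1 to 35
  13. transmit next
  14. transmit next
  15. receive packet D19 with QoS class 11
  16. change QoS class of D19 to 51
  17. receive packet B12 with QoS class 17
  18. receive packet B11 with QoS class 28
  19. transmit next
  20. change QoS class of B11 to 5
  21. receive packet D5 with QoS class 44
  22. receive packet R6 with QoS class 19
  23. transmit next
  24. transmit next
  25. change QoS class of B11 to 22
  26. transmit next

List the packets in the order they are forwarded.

[A9, J14, B16, B3, R1, E15, D19, D5, R6, B11]

add B3 (QoS class 6) → {B3:6}
add A9 (QoS class 43) → {A9:43, B3:6}
add B16 (QoS class 16) → {A9:43, B16:16, B3:6}
transmit next → A9; now {B16:16, B3:6}
add J14 (QoS class 27) → {J14:27, B16:16, B3:6}
transmit next → J14; now {B16:16, B3:6}
transmit next → B16; now {B3:6}
transmit next → B3; now {}
add E15 (QoS class 45) → {E15:45}
update E15 to QoS class 21 → {E15:21}
add R1 (QoS class 3) → {E15:21, R1:3}
update R1 to QoS class 35 → {R1:35, E15:21}
transmit next → R1; now {E15:21}
transmit next → E15; now {}
add D19 (QoS class 11) → {D19:11}
update D19 to QoS class 51 → {D19:51}
add B12 (QoS class 17) → {D19:51, B12:17}
add B11 (QoS class 28) → {D19:51, B11:28, B12:17}
transmit next → D19; now {B11:28, B12:17}
update B11 to QoS class 5 → {B12:17, B11:5}
add D5 (QoS class 44) → {D5:44, B12:17, B11:5}
add R6 (QoS class 19) → {D5:44, R6:19, B12:17, B11:5}
transmit next → D5; now {R6:19, B12:17, B11:5}
transmit next → R6; now {B12:17, B11:5}
update B11 to QoS class 22 → {B11:22, B12:17}
transmit next → B11; now {B12:17}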